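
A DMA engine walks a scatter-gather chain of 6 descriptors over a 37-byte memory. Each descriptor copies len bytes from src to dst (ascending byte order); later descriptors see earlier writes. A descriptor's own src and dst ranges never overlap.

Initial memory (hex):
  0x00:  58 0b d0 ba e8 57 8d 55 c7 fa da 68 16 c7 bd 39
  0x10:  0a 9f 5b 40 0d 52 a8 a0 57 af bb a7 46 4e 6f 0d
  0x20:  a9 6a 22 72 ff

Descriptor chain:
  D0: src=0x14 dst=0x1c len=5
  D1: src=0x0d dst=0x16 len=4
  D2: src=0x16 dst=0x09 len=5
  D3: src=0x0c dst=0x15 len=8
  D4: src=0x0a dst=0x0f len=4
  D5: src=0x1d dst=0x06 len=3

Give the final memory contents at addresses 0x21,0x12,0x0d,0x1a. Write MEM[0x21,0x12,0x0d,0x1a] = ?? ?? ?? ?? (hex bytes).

MEM[0x21,0x12,0x0d,0x1a] = 6a bb bb 9f

[0] 0x14->0x1c len=5 : 0d 52 a8 a0 57
[1] 0x0d->0x16 len=4 : c7 bd 39 0a
[2] 0x16->0x09 len=5 : c7 bd 39 0a bb
[3] 0x0c->0x15 len=8 : 0a bb bd 39 0a 9f 5b 40
[4] 0x0a->0x0f len=4 : bd 39 0a bb
[5] 0x1d->0x06 len=3 : 52 a8 a0
query mem[0x21]=0x6a, mem[0x12]=0xbb, mem[0x0d]=0xbb, mem[0x1a]=0x9f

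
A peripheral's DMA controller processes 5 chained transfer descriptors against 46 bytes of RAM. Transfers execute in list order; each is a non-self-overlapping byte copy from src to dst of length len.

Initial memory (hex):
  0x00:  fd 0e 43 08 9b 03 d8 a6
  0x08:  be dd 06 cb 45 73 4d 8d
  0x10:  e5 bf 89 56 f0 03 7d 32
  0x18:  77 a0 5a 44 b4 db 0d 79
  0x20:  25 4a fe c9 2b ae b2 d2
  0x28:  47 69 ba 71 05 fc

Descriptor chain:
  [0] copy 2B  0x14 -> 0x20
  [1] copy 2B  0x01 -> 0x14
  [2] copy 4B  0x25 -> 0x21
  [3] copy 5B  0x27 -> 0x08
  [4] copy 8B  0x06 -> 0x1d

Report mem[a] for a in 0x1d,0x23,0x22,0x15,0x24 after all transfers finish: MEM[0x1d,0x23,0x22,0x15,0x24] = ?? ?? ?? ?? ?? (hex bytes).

  after D0: wrote 2B at 0x20 = f003
  after D1: wrote 2B at 0x14 = 0e43
  after D2: wrote 4B at 0x21 = aeb2d247
  after D3: wrote 5B at 0x08 = d24769ba71
  after D4: wrote 8B at 0x1d = d8a6d24769ba7173
query mem[0x1d]=0xd8, mem[0x23]=0x71, mem[0x22]=0xba, mem[0x15]=0x43, mem[0x24]=0x73

MEM[0x1d,0x23,0x22,0x15,0x24] = d8 71 ba 43 73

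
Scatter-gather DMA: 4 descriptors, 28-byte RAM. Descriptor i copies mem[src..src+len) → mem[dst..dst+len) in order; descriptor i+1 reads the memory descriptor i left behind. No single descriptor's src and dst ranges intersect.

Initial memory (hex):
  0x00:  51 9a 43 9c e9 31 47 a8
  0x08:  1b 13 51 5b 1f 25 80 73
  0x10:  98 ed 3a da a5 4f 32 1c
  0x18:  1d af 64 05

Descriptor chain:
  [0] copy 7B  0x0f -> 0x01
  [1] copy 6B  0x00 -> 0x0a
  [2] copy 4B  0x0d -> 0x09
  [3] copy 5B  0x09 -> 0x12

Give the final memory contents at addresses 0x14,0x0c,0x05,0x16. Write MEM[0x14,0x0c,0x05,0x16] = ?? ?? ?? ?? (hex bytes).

  after D0: wrote 7B at 0x01 = 7398ed3adaa54f
  after D1: wrote 6B at 0x0a = 517398ed3ada
  after D2: wrote 4B at 0x09 = ed3ada98
  after D3: wrote 5B at 0x12 = ed3ada98ed
query mem[0x14]=0xda, mem[0x0c]=0x98, mem[0x05]=0xda, mem[0x16]=0xed

MEM[0x14,0x0c,0x05,0x16] = da 98 da ed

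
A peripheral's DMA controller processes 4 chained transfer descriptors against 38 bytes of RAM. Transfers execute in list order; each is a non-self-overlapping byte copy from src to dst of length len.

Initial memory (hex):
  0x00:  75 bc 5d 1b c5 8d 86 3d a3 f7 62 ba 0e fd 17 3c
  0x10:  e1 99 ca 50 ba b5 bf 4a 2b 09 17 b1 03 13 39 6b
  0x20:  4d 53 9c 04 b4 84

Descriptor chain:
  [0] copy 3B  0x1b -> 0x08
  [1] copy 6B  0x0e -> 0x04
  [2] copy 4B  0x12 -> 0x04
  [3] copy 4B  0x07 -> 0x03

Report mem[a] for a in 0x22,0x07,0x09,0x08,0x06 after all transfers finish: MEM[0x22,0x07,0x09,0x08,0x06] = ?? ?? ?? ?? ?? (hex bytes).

MEM[0x22,0x07,0x09,0x08,0x06] = 9c b5 50 ca 13

[0] 0x1b->0x08 len=3 : b1 03 13
[1] 0x0e->0x04 len=6 : 17 3c e1 99 ca 50
[2] 0x12->0x04 len=4 : ca 50 ba b5
[3] 0x07->0x03 len=4 : b5 ca 50 13
query mem[0x22]=0x9c, mem[0x07]=0xb5, mem[0x09]=0x50, mem[0x08]=0xca, mem[0x06]=0x13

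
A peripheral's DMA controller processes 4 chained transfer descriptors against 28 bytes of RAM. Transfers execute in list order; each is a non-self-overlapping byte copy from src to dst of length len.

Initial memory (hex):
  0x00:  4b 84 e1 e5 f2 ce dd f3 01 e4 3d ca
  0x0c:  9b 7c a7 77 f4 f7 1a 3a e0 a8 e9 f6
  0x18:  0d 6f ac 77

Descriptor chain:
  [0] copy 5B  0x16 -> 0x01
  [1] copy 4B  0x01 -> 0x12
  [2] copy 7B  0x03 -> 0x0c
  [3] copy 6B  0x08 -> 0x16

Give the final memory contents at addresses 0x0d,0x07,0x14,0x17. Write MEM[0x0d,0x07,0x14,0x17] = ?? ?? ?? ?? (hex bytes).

MEM[0x0d,0x07,0x14,0x17] = 6f f3 0d e4

D0: mem[0x01..0x05] <- [e9 f6 0d 6f ac]
D1: mem[0x12..0x15] <- [e9 f6 0d 6f]
D2: mem[0x0c..0x12] <- [0d 6f ac dd f3 01 e4]
D3: mem[0x16..0x1b] <- [01 e4 3d ca 0d 6f]
query mem[0x0d]=0x6f, mem[0x07]=0xf3, mem[0x14]=0x0d, mem[0x17]=0xe4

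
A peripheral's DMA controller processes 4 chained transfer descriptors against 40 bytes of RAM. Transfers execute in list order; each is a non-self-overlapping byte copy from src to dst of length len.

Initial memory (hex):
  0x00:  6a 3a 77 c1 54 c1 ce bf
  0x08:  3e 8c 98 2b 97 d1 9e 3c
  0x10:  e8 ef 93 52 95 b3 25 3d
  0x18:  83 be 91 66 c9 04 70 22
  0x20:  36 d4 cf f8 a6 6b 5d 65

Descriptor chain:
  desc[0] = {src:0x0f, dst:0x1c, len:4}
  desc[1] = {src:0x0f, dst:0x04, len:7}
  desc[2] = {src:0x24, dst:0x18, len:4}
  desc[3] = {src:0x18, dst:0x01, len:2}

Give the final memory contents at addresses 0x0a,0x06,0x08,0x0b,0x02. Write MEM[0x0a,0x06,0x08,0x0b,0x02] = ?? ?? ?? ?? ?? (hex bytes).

D0: mem[0x1c..0x1f] <- [3c e8 ef 93]
D1: mem[0x04..0x0a] <- [3c e8 ef 93 52 95 b3]
D2: mem[0x18..0x1b] <- [a6 6b 5d 65]
D3: mem[0x01..0x02] <- [a6 6b]
query mem[0x0a]=0xb3, mem[0x06]=0xef, mem[0x08]=0x52, mem[0x0b]=0x2b, mem[0x02]=0x6b

MEM[0x0a,0x06,0x08,0x0b,0x02] = b3 ef 52 2b 6b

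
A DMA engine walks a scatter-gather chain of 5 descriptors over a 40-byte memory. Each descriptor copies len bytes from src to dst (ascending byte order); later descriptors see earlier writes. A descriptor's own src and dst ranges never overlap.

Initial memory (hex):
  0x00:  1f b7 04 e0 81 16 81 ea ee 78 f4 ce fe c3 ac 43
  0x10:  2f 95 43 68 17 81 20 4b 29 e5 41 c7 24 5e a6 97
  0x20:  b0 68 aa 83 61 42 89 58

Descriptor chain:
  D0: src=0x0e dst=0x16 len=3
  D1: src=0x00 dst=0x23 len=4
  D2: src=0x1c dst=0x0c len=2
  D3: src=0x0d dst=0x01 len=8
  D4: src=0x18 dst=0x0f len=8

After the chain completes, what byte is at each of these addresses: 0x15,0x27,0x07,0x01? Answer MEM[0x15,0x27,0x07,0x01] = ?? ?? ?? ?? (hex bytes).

MEM[0x15,0x27,0x07,0x01] = a6 58 68 5e

[0] 0x0e->0x16 len=3 : ac 43 2f
[1] 0x00->0x23 len=4 : 1f b7 04 e0
[2] 0x1c->0x0c len=2 : 24 5e
[3] 0x0d->0x01 len=8 : 5e ac 43 2f 95 43 68 17
[4] 0x18->0x0f len=8 : 2f e5 41 c7 24 5e a6 97
query mem[0x15]=0xa6, mem[0x27]=0x58, mem[0x07]=0x68, mem[0x01]=0x5e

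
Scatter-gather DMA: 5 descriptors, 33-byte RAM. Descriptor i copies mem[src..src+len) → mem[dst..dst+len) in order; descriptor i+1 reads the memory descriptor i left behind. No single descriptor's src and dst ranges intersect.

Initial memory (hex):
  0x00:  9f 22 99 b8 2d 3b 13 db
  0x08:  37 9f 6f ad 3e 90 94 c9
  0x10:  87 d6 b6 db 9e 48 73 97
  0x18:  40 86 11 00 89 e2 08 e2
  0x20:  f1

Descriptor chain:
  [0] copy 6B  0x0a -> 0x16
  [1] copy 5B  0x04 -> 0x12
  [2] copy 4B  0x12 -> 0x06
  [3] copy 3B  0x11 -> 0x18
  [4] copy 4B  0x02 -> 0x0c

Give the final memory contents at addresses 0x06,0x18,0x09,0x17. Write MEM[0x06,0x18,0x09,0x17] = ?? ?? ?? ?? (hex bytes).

MEM[0x06,0x18,0x09,0x17] = 2d d6 db ad

  after D0: wrote 6B at 0x16 = 6fad3e9094c9
  after D1: wrote 5B at 0x12 = 2d3b13db37
  after D2: wrote 4B at 0x06 = 2d3b13db
  after D3: wrote 3B at 0x18 = d62d3b
  after D4: wrote 4B at 0x0c = 99b82d3b
query mem[0x06]=0x2d, mem[0x18]=0xd6, mem[0x09]=0xdb, mem[0x17]=0xad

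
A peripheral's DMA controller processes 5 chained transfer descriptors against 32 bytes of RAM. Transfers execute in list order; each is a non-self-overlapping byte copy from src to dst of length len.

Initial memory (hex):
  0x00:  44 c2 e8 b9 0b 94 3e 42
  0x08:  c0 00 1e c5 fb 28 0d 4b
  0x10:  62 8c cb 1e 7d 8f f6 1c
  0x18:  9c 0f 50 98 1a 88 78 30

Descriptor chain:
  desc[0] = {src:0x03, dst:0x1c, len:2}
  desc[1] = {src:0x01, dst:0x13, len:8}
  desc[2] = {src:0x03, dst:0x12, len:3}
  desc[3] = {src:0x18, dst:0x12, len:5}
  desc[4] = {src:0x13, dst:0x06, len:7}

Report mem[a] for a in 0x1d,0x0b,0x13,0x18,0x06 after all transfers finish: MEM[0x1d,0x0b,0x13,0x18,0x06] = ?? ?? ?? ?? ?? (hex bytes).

[0] 0x03->0x1c len=2 : b9 0b
[1] 0x01->0x13 len=8 : c2 e8 b9 0b 94 3e 42 c0
[2] 0x03->0x12 len=3 : b9 0b 94
[3] 0x18->0x12 len=5 : 3e 42 c0 98 b9
[4] 0x13->0x06 len=7 : 42 c0 98 b9 94 3e 42
query mem[0x1d]=0x0b, mem[0x0b]=0x3e, mem[0x13]=0x42, mem[0x18]=0x3e, mem[0x06]=0x42

MEM[0x1d,0x0b,0x13,0x18,0x06] = 0b 3e 42 3e 42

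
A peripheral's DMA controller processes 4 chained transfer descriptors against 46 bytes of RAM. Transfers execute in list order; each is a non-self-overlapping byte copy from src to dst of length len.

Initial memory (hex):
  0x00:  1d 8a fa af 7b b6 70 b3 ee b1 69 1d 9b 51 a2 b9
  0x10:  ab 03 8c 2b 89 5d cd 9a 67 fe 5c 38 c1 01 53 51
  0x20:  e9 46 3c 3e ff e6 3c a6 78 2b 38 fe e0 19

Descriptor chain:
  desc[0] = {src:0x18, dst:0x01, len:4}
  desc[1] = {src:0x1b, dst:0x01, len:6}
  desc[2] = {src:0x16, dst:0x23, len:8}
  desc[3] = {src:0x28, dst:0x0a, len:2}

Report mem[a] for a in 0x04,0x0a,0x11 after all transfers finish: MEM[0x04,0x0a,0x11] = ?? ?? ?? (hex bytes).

MEM[0x04,0x0a,0x11] = 53 38 03

#0 dst[0x01+4] := {0x67,0xfe,0x5c,0x38}
#1 dst[0x01+6] := {0x38,0xc1,0x01,0x53,0x51,0xe9}
#2 dst[0x23+8] := {0xcd,0x9a,0x67,0xfe,0x5c,0x38,0xc1,0x01}
#3 dst[0x0a+2] := {0x38,0xc1}
query mem[0x04]=0x53, mem[0x0a]=0x38, mem[0x11]=0x03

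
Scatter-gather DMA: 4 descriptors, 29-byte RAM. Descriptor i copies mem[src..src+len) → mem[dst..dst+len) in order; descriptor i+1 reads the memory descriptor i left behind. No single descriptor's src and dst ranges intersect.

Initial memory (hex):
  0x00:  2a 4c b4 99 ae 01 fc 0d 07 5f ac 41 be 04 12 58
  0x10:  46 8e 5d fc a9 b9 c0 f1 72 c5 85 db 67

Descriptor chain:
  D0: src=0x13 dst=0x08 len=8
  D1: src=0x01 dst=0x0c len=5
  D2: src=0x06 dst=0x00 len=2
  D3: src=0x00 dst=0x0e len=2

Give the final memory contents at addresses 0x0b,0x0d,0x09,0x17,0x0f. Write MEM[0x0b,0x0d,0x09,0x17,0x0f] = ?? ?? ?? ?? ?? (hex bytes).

  after D0: wrote 8B at 0x08 = fca9b9c0f172c585
  after D1: wrote 5B at 0x0c = 4cb499ae01
  after D2: wrote 2B at 0x00 = fc0d
  after D3: wrote 2B at 0x0e = fc0d
query mem[0x0b]=0xc0, mem[0x0d]=0xb4, mem[0x09]=0xa9, mem[0x17]=0xf1, mem[0x0f]=0x0d

MEM[0x0b,0x0d,0x09,0x17,0x0f] = c0 b4 a9 f1 0d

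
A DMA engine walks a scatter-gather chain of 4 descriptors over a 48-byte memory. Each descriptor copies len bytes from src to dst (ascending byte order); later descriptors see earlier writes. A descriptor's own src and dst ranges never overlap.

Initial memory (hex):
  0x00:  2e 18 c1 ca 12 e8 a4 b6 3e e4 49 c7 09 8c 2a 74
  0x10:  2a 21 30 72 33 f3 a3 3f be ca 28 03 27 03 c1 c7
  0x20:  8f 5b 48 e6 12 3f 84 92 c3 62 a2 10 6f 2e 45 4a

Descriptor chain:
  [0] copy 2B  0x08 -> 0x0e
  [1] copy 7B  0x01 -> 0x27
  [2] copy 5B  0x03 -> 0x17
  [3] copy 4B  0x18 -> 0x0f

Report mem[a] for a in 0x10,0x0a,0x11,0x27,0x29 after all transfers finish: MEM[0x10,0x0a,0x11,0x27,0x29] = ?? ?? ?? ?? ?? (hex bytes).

#0 dst[0x0e+2] := {0x3e,0xe4}
#1 dst[0x27+7] := {0x18,0xc1,0xca,0x12,0xe8,0xa4,0xb6}
#2 dst[0x17+5] := {0xca,0x12,0xe8,0xa4,0xb6}
#3 dst[0x0f+4] := {0x12,0xe8,0xa4,0xb6}
query mem[0x10]=0xe8, mem[0x0a]=0x49, mem[0x11]=0xa4, mem[0x27]=0x18, mem[0x29]=0xca

MEM[0x10,0x0a,0x11,0x27,0x29] = e8 49 a4 18 ca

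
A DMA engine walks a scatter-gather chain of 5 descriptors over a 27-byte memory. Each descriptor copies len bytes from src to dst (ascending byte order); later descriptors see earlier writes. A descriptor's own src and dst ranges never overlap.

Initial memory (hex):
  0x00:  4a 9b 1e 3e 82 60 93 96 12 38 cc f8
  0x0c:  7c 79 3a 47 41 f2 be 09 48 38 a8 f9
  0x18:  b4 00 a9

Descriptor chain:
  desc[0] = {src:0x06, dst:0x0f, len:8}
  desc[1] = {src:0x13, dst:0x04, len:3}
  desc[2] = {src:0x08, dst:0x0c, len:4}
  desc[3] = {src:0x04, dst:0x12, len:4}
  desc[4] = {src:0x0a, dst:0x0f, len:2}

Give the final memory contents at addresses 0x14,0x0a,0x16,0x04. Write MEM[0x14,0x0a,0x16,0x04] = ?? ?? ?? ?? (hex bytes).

MEM[0x14,0x0a,0x16,0x04] = 7c cc 79 cc

  after D0: wrote 8B at 0x0f = 93961238ccf87c79
  after D1: wrote 3B at 0x04 = ccf87c
  after D2: wrote 4B at 0x0c = 1238ccf8
  after D3: wrote 4B at 0x12 = ccf87c96
  after D4: wrote 2B at 0x0f = ccf8
query mem[0x14]=0x7c, mem[0x0a]=0xcc, mem[0x16]=0x79, mem[0x04]=0xcc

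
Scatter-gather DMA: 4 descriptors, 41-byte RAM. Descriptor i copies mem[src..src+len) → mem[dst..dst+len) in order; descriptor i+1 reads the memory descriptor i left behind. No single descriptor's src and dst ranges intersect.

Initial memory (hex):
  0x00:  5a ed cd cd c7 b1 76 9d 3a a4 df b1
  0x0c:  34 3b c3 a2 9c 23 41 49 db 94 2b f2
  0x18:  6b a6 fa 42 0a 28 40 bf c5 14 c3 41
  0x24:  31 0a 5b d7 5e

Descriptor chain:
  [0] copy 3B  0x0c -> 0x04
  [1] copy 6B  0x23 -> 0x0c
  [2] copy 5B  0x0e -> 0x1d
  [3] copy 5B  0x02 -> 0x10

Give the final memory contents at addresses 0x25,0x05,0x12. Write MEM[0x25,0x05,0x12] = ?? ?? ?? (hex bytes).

  after D0: wrote 3B at 0x04 = 343bc3
  after D1: wrote 6B at 0x0c = 41310a5bd75e
  after D2: wrote 5B at 0x1d = 0a5bd75e41
  after D3: wrote 5B at 0x10 = cdcd343bc3
query mem[0x25]=0x0a, mem[0x05]=0x3b, mem[0x12]=0x34

MEM[0x25,0x05,0x12] = 0a 3b 34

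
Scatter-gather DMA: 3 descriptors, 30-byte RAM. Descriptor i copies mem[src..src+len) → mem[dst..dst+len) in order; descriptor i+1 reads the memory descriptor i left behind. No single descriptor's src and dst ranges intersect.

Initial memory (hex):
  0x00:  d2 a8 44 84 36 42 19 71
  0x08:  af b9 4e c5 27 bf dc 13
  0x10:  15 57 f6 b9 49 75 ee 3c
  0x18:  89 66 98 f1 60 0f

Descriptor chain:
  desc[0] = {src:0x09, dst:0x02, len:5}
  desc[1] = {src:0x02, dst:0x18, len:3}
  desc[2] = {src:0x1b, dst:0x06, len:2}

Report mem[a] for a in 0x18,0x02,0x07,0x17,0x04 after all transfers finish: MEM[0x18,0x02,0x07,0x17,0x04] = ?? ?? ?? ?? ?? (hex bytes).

  after D0: wrote 5B at 0x02 = b94ec527bf
  after D1: wrote 3B at 0x18 = b94ec5
  after D2: wrote 2B at 0x06 = f160
query mem[0x18]=0xb9, mem[0x02]=0xb9, mem[0x07]=0x60, mem[0x17]=0x3c, mem[0x04]=0xc5

MEM[0x18,0x02,0x07,0x17,0x04] = b9 b9 60 3c c5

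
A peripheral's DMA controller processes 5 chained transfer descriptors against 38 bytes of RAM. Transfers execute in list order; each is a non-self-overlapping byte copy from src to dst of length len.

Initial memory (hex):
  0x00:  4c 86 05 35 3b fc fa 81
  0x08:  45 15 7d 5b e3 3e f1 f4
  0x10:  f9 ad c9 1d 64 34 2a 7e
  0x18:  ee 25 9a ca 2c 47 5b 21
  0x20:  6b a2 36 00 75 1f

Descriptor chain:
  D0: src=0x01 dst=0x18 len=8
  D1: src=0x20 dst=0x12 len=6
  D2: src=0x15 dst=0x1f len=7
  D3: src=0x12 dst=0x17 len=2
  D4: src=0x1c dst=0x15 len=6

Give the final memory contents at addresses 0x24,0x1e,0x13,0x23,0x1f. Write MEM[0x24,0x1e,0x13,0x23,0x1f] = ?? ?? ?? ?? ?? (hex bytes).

MEM[0x24,0x1e,0x13,0x23,0x1f] = 35 81 a2 05 00

#0 dst[0x18+8] := {0x86,0x05,0x35,0x3b,0xfc,0xfa,0x81,0x45}
#1 dst[0x12+6] := {0x6b,0xa2,0x36,0x00,0x75,0x1f}
#2 dst[0x1f+7] := {0x00,0x75,0x1f,0x86,0x05,0x35,0x3b}
#3 dst[0x17+2] := {0x6b,0xa2}
#4 dst[0x15+6] := {0xfc,0xfa,0x81,0x00,0x75,0x1f}
query mem[0x24]=0x35, mem[0x1e]=0x81, mem[0x13]=0xa2, mem[0x23]=0x05, mem[0x1f]=0x00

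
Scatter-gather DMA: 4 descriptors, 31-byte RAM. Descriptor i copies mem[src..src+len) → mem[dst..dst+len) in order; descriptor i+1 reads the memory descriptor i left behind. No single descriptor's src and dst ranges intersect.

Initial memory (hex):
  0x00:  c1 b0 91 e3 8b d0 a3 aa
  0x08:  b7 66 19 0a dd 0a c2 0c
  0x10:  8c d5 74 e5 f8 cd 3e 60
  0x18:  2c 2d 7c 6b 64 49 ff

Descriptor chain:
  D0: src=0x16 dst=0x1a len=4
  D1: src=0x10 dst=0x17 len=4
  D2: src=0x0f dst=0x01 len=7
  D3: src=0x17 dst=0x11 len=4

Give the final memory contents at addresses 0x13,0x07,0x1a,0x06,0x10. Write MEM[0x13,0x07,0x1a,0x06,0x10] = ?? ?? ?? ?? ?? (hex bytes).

MEM[0x13,0x07,0x1a,0x06,0x10] = 74 cd e5 f8 8c

[0] 0x16->0x1a len=4 : 3e 60 2c 2d
[1] 0x10->0x17 len=4 : 8c d5 74 e5
[2] 0x0f->0x01 len=7 : 0c 8c d5 74 e5 f8 cd
[3] 0x17->0x11 len=4 : 8c d5 74 e5
query mem[0x13]=0x74, mem[0x07]=0xcd, mem[0x1a]=0xe5, mem[0x06]=0xf8, mem[0x10]=0x8c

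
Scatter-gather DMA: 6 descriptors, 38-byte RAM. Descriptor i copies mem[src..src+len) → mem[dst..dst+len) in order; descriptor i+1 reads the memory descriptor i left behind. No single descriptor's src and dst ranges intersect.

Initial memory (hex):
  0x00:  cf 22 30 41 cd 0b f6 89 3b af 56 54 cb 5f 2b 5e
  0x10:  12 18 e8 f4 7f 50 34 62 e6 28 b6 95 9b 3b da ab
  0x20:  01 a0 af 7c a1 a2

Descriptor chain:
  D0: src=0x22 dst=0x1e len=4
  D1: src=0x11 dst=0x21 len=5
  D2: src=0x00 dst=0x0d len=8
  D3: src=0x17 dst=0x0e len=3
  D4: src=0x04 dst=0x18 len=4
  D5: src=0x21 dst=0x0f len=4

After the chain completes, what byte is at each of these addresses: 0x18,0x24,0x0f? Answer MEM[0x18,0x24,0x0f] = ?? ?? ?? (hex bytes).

MEM[0x18,0x24,0x0f] = cd 7f 18

  after D0: wrote 4B at 0x1e = af7ca1a2
  after D1: wrote 5B at 0x21 = 18e8f47f50
  after D2: wrote 8B at 0x0d = cf223041cd0bf689
  after D3: wrote 3B at 0x0e = 62e628
  after D4: wrote 4B at 0x18 = cd0bf689
  after D5: wrote 4B at 0x0f = 18e8f47f
query mem[0x18]=0xcd, mem[0x24]=0x7f, mem[0x0f]=0x18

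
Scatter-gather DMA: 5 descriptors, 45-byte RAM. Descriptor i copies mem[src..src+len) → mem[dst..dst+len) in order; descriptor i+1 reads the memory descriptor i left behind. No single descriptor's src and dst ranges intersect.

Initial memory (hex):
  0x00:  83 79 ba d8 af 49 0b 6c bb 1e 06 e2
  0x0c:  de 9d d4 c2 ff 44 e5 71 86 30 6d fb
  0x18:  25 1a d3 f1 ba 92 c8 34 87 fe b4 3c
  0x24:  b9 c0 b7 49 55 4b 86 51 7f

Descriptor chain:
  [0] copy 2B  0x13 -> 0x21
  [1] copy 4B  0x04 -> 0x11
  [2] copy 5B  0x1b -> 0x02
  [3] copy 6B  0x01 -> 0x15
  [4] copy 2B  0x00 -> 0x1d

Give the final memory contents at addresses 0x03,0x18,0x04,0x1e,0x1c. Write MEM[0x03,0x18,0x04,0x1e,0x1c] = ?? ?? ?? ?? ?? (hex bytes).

MEM[0x03,0x18,0x04,0x1e,0x1c] = ba 92 92 79 ba

#0 dst[0x21+2] := {0x71,0x86}
#1 dst[0x11+4] := {0xaf,0x49,0x0b,0x6c}
#2 dst[0x02+5] := {0xf1,0xba,0x92,0xc8,0x34}
#3 dst[0x15+6] := {0x79,0xf1,0xba,0x92,0xc8,0x34}
#4 dst[0x1d+2] := {0x83,0x79}
query mem[0x03]=0xba, mem[0x18]=0x92, mem[0x04]=0x92, mem[0x1e]=0x79, mem[0x1c]=0xba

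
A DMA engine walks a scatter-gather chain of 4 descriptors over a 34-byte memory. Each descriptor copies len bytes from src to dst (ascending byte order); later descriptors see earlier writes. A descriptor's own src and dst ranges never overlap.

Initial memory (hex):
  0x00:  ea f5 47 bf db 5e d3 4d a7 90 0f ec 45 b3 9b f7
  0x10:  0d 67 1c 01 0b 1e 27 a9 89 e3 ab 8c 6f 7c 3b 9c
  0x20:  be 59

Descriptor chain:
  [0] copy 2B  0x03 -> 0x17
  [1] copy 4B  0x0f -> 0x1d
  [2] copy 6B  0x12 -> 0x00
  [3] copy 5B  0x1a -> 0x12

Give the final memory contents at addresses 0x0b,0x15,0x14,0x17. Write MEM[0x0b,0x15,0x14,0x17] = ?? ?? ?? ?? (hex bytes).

MEM[0x0b,0x15,0x14,0x17] = ec f7 6f bf

  after D0: wrote 2B at 0x17 = bfdb
  after D1: wrote 4B at 0x1d = f70d671c
  after D2: wrote 6B at 0x00 = 1c010b1e27bf
  after D3: wrote 5B at 0x12 = ab8c6ff70d
query mem[0x0b]=0xec, mem[0x15]=0xf7, mem[0x14]=0x6f, mem[0x17]=0xbf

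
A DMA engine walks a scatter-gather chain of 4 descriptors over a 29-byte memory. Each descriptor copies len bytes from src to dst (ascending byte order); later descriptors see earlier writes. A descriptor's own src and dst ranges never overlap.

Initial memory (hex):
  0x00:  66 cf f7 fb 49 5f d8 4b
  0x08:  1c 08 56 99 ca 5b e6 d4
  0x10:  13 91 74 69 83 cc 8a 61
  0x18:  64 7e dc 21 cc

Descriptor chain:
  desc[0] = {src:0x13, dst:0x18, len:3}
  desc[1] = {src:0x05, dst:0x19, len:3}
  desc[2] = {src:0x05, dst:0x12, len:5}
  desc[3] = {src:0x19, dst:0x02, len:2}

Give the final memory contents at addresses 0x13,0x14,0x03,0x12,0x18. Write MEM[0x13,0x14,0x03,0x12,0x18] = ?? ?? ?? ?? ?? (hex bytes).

MEM[0x13,0x14,0x03,0x12,0x18] = d8 4b d8 5f 69

#0 dst[0x18+3] := {0x69,0x83,0xcc}
#1 dst[0x19+3] := {0x5f,0xd8,0x4b}
#2 dst[0x12+5] := {0x5f,0xd8,0x4b,0x1c,0x08}
#3 dst[0x02+2] := {0x5f,0xd8}
query mem[0x13]=0xd8, mem[0x14]=0x4b, mem[0x03]=0xd8, mem[0x12]=0x5f, mem[0x18]=0x69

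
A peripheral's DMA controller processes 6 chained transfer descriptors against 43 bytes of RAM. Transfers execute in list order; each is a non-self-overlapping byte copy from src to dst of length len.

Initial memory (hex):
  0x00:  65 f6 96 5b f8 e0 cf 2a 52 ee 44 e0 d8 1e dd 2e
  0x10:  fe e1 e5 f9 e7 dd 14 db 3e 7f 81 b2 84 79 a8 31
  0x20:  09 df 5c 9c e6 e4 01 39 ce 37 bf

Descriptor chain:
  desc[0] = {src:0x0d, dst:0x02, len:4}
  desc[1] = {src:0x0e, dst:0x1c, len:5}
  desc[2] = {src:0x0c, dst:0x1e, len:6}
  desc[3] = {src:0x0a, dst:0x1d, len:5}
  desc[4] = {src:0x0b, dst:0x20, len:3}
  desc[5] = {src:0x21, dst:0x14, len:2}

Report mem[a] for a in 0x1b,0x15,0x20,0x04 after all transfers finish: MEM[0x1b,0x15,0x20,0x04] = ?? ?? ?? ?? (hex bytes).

#0 dst[0x02+4] := {0x1e,0xdd,0x2e,0xfe}
#1 dst[0x1c+5] := {0xdd,0x2e,0xfe,0xe1,0xe5}
#2 dst[0x1e+6] := {0xd8,0x1e,0xdd,0x2e,0xfe,0xe1}
#3 dst[0x1d+5] := {0x44,0xe0,0xd8,0x1e,0xdd}
#4 dst[0x20+3] := {0xe0,0xd8,0x1e}
#5 dst[0x14+2] := {0xd8,0x1e}
query mem[0x1b]=0xb2, mem[0x15]=0x1e, mem[0x20]=0xe0, mem[0x04]=0x2e

MEM[0x1b,0x15,0x20,0x04] = b2 1e e0 2e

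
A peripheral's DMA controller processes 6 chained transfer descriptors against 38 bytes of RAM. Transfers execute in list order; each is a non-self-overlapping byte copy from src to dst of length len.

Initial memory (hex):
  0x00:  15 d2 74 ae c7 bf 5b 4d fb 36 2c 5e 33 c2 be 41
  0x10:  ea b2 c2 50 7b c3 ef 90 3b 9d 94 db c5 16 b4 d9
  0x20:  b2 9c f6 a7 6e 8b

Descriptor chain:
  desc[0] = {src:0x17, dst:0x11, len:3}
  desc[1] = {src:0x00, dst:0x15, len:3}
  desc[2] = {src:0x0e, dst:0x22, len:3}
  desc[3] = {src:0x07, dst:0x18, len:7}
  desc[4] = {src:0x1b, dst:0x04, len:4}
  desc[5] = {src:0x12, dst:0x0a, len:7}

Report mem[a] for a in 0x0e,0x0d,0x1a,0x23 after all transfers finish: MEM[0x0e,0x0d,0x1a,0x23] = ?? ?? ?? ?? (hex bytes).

MEM[0x0e,0x0d,0x1a,0x23] = d2 15 36 41

  after D0: wrote 3B at 0x11 = 903b9d
  after D1: wrote 3B at 0x15 = 15d274
  after D2: wrote 3B at 0x22 = be41ea
  after D3: wrote 7B at 0x18 = 4dfb362c5e33c2
  after D4: wrote 4B at 0x04 = 2c5e33c2
  after D5: wrote 7B at 0x0a = 3b9d7b15d2744d
query mem[0x0e]=0xd2, mem[0x0d]=0x15, mem[0x1a]=0x36, mem[0x23]=0x41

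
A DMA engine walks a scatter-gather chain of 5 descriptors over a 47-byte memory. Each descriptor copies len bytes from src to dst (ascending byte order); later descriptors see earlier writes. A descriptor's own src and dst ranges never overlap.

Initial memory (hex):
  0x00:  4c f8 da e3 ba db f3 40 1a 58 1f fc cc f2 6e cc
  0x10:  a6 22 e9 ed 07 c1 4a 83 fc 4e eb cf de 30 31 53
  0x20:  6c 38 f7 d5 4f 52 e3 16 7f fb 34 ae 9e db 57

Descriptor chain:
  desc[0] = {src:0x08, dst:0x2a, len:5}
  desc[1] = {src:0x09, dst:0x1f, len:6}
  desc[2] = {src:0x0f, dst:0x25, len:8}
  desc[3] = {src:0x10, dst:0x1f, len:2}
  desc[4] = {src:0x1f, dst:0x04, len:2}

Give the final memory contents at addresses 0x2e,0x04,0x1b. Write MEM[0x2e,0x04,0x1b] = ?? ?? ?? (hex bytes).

  after D0: wrote 5B at 0x2a = 1a581ffccc
  after D1: wrote 6B at 0x1f = 581ffcccf26e
  after D2: wrote 8B at 0x25 = cca622e9ed07c14a
  after D3: wrote 2B at 0x1f = a622
  after D4: wrote 2B at 0x04 = a622
query mem[0x2e]=0xcc, mem[0x04]=0xa6, mem[0x1b]=0xcf

MEM[0x2e,0x04,0x1b] = cc a6 cf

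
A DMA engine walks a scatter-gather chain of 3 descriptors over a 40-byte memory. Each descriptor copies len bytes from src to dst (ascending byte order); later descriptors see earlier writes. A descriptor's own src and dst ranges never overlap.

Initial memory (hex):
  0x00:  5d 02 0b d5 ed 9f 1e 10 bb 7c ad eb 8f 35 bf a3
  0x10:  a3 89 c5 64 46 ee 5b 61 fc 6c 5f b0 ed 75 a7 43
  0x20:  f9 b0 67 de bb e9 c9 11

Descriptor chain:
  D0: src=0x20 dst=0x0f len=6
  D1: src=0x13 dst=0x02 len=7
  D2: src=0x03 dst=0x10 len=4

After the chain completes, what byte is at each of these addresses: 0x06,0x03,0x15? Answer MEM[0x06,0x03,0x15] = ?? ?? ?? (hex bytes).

MEM[0x06,0x03,0x15] = 61 e9 ee

  after D0: wrote 6B at 0x0f = f9b067debbe9
  after D1: wrote 7B at 0x02 = bbe9ee5b61fc6c
  after D2: wrote 4B at 0x10 = e9ee5b61
query mem[0x06]=0x61, mem[0x03]=0xe9, mem[0x15]=0xee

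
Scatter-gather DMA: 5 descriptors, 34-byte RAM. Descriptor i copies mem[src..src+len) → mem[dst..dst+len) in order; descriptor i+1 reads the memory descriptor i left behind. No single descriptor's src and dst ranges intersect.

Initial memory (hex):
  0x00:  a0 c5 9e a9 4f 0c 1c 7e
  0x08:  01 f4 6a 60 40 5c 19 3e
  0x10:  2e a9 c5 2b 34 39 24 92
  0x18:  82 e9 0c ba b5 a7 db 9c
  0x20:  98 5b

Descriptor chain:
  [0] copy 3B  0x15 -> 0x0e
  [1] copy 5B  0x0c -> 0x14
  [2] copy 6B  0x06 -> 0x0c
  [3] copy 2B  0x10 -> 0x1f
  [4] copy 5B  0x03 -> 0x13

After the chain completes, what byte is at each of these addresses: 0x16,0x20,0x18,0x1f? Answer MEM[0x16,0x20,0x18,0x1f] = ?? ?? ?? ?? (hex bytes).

D0: mem[0x0e..0x10] <- [39 24 92]
D1: mem[0x14..0x18] <- [40 5c 39 24 92]
D2: mem[0x0c..0x11] <- [1c 7e 01 f4 6a 60]
D3: mem[0x1f..0x20] <- [6a 60]
D4: mem[0x13..0x17] <- [a9 4f 0c 1c 7e]
query mem[0x16]=0x1c, mem[0x20]=0x60, mem[0x18]=0x92, mem[0x1f]=0x6a

MEM[0x16,0x20,0x18,0x1f] = 1c 60 92 6a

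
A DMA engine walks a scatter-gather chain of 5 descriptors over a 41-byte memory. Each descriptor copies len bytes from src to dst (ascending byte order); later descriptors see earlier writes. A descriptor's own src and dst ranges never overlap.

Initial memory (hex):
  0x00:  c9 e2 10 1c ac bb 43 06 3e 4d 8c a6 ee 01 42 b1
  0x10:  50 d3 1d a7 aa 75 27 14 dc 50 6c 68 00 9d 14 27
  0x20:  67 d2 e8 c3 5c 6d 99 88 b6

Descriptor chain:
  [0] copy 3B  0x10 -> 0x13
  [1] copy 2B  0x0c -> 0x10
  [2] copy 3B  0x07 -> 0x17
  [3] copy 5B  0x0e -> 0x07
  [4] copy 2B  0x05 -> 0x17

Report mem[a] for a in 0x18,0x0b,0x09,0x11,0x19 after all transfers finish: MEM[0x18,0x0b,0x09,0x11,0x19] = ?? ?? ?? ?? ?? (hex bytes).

MEM[0x18,0x0b,0x09,0x11,0x19] = 43 1d ee 01 4d

  after D0: wrote 3B at 0x13 = 50d31d
  after D1: wrote 2B at 0x10 = ee01
  after D2: wrote 3B at 0x17 = 063e4d
  after D3: wrote 5B at 0x07 = 42b1ee011d
  after D4: wrote 2B at 0x17 = bb43
query mem[0x18]=0x43, mem[0x0b]=0x1d, mem[0x09]=0xee, mem[0x11]=0x01, mem[0x19]=0x4d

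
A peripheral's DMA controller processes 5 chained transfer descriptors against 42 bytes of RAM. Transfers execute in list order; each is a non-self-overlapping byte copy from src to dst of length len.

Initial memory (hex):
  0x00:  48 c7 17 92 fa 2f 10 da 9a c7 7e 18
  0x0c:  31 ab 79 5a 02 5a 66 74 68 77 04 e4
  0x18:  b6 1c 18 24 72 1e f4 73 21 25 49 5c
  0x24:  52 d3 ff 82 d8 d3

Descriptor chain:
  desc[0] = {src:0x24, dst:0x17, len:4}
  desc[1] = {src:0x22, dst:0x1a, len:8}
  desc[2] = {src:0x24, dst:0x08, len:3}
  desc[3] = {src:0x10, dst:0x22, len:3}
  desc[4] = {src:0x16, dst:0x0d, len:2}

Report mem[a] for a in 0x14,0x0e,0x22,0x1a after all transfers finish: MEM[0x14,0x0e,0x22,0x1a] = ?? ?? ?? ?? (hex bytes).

MEM[0x14,0x0e,0x22,0x1a] = 68 52 02 49

[0] 0x24->0x17 len=4 : 52 d3 ff 82
[1] 0x22->0x1a len=8 : 49 5c 52 d3 ff 82 d8 d3
[2] 0x24->0x08 len=3 : 52 d3 ff
[3] 0x10->0x22 len=3 : 02 5a 66
[4] 0x16->0x0d len=2 : 04 52
query mem[0x14]=0x68, mem[0x0e]=0x52, mem[0x22]=0x02, mem[0x1a]=0x49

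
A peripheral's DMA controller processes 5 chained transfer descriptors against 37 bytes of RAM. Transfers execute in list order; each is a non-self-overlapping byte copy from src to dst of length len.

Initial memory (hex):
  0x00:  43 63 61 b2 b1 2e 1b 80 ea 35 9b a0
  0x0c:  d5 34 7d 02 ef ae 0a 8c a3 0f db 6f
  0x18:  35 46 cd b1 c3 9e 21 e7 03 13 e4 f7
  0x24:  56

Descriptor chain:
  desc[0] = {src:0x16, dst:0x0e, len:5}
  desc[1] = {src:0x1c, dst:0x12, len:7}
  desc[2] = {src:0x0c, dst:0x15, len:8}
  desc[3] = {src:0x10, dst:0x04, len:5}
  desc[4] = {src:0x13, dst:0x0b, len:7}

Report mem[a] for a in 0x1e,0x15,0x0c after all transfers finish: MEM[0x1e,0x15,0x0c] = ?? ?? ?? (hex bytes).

MEM[0x1e,0x15,0x0c] = 21 d5 21

D0: mem[0x0e..0x12] <- [db 6f 35 46 cd]
D1: mem[0x12..0x18] <- [c3 9e 21 e7 03 13 e4]
D2: mem[0x15..0x1c] <- [d5 34 db 6f 35 46 c3 9e]
D3: mem[0x04..0x08] <- [35 46 c3 9e 21]
D4: mem[0x0b..0x11] <- [9e 21 d5 34 db 6f 35]
query mem[0x1e]=0x21, mem[0x15]=0xd5, mem[0x0c]=0x21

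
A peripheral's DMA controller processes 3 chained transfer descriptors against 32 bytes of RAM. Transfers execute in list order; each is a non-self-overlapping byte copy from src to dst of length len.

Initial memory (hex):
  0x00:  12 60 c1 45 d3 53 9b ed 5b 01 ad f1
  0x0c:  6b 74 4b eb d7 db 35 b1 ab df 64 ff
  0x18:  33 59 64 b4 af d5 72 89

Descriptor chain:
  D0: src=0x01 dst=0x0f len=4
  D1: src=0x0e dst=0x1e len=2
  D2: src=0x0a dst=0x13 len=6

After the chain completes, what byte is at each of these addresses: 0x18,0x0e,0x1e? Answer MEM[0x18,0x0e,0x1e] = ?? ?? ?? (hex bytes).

MEM[0x18,0x0e,0x1e] = 60 4b 4b

D0: mem[0x0f..0x12] <- [60 c1 45 d3]
D1: mem[0x1e..0x1f] <- [4b 60]
D2: mem[0x13..0x18] <- [ad f1 6b 74 4b 60]
query mem[0x18]=0x60, mem[0x0e]=0x4b, mem[0x1e]=0x4b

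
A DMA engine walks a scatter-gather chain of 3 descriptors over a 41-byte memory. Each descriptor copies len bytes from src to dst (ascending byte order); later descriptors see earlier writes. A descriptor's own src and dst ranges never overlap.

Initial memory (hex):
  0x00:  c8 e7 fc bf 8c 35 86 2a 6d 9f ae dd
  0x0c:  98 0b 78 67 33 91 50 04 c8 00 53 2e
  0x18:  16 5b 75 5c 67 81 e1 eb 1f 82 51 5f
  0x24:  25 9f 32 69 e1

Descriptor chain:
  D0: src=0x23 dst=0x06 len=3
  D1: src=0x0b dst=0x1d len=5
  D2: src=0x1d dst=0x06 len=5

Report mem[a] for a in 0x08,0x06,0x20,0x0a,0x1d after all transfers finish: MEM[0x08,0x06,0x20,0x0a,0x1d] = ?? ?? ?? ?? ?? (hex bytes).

MEM[0x08,0x06,0x20,0x0a,0x1d] = 0b dd 78 67 dd

[0] 0x23->0x06 len=3 : 5f 25 9f
[1] 0x0b->0x1d len=5 : dd 98 0b 78 67
[2] 0x1d->0x06 len=5 : dd 98 0b 78 67
query mem[0x08]=0x0b, mem[0x06]=0xdd, mem[0x20]=0x78, mem[0x0a]=0x67, mem[0x1d]=0xdd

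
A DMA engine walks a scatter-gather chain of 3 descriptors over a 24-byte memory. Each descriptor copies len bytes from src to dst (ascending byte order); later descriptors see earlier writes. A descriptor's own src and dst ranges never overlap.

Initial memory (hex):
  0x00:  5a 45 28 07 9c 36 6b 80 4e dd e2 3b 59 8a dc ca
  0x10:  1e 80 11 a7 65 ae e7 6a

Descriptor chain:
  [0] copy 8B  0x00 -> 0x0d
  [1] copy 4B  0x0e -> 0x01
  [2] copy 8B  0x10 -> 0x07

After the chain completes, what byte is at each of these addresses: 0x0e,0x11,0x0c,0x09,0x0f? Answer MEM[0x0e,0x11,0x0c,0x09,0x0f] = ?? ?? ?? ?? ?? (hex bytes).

MEM[0x0e,0x11,0x0c,0x09,0x0f] = 6a 9c ae 36 28

#0 dst[0x0d+8] := {0x5a,0x45,0x28,0x07,0x9c,0x36,0x6b,0x80}
#1 dst[0x01+4] := {0x45,0x28,0x07,0x9c}
#2 dst[0x07+8] := {0x07,0x9c,0x36,0x6b,0x80,0xae,0xe7,0x6a}
query mem[0x0e]=0x6a, mem[0x11]=0x9c, mem[0x0c]=0xae, mem[0x09]=0x36, mem[0x0f]=0x28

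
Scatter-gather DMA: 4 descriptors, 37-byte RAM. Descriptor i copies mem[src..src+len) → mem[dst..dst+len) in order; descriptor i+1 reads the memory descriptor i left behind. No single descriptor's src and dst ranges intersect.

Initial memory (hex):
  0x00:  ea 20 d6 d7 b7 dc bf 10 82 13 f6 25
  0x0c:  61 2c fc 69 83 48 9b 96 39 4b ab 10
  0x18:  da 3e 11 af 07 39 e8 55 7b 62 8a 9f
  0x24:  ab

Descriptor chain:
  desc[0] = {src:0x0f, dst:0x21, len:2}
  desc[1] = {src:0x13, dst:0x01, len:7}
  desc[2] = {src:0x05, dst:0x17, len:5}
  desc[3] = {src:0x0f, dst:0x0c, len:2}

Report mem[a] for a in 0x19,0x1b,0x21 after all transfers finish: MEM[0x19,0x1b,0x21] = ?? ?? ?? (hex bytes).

MEM[0x19,0x1b,0x21] = 3e 13 69

[0] 0x0f->0x21 len=2 : 69 83
[1] 0x13->0x01 len=7 : 96 39 4b ab 10 da 3e
[2] 0x05->0x17 len=5 : 10 da 3e 82 13
[3] 0x0f->0x0c len=2 : 69 83
query mem[0x19]=0x3e, mem[0x1b]=0x13, mem[0x21]=0x69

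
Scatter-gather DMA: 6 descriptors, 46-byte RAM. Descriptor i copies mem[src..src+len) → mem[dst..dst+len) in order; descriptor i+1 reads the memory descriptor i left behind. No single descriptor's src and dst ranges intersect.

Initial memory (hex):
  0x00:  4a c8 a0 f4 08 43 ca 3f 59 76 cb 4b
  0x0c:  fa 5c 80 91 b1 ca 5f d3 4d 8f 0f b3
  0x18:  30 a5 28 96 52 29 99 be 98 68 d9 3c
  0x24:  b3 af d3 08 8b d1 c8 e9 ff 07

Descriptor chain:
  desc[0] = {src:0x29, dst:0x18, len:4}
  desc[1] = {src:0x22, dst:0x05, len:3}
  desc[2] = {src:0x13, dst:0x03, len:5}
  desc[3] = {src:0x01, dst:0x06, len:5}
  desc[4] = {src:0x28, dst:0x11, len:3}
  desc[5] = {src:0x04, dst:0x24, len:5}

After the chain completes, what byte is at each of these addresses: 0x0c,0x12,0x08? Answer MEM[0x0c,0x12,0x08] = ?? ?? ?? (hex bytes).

D0: mem[0x18..0x1b] <- [d1 c8 e9 ff]
D1: mem[0x05..0x07] <- [d9 3c b3]
D2: mem[0x03..0x07] <- [d3 4d 8f 0f b3]
D3: mem[0x06..0x0a] <- [c8 a0 d3 4d 8f]
D4: mem[0x11..0x13] <- [8b d1 c8]
D5: mem[0x24..0x28] <- [4d 8f c8 a0 d3]
query mem[0x0c]=0xfa, mem[0x12]=0xd1, mem[0x08]=0xd3

MEM[0x0c,0x12,0x08] = fa d1 d3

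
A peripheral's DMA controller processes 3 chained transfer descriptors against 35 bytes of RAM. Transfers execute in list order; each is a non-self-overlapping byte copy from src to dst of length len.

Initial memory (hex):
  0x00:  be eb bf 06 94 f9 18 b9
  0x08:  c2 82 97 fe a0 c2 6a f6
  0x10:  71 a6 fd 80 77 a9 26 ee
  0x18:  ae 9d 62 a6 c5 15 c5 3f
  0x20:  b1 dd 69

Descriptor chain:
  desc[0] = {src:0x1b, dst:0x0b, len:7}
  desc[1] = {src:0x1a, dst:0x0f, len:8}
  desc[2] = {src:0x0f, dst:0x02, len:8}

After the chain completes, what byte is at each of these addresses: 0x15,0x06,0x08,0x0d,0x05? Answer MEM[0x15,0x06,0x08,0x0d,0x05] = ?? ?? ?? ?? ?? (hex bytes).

D0: mem[0x0b..0x11] <- [a6 c5 15 c5 3f b1 dd]
D1: mem[0x0f..0x16] <- [62 a6 c5 15 c5 3f b1 dd]
D2: mem[0x02..0x09] <- [62 a6 c5 15 c5 3f b1 dd]
query mem[0x15]=0xb1, mem[0x06]=0xc5, mem[0x08]=0xb1, mem[0x0d]=0x15, mem[0x05]=0x15

MEM[0x15,0x06,0x08,0x0d,0x05] = b1 c5 b1 15 15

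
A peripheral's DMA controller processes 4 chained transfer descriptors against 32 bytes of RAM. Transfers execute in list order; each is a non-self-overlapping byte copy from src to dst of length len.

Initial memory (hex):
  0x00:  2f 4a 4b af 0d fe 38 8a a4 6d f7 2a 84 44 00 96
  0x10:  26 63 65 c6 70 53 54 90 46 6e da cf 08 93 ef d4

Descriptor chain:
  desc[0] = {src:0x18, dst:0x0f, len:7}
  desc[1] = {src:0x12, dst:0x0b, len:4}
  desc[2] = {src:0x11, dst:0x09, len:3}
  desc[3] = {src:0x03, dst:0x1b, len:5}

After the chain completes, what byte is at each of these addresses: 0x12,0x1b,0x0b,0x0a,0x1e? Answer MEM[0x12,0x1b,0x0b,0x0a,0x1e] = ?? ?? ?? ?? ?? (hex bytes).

MEM[0x12,0x1b,0x0b,0x0a,0x1e] = cf af 08 cf 38

[0] 0x18->0x0f len=7 : 46 6e da cf 08 93 ef
[1] 0x12->0x0b len=4 : cf 08 93 ef
[2] 0x11->0x09 len=3 : da cf 08
[3] 0x03->0x1b len=5 : af 0d fe 38 8a
query mem[0x12]=0xcf, mem[0x1b]=0xaf, mem[0x0b]=0x08, mem[0x0a]=0xcf, mem[0x1e]=0x38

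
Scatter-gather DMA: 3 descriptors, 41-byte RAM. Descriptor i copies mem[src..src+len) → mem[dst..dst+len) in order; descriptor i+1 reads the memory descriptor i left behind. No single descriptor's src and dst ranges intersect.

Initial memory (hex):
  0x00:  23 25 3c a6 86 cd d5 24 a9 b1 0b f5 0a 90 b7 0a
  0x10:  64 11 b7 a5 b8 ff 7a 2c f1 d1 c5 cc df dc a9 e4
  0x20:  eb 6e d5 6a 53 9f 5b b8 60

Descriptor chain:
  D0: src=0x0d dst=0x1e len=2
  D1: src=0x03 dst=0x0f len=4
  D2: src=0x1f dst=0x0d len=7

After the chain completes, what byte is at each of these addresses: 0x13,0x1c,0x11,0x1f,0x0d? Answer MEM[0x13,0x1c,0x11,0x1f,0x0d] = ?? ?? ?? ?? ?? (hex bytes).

MEM[0x13,0x1c,0x11,0x1f,0x0d] = 9f df 6a b7 b7

[0] 0x0d->0x1e len=2 : 90 b7
[1] 0x03->0x0f len=4 : a6 86 cd d5
[2] 0x1f->0x0d len=7 : b7 eb 6e d5 6a 53 9f
query mem[0x13]=0x9f, mem[0x1c]=0xdf, mem[0x11]=0x6a, mem[0x1f]=0xb7, mem[0x0d]=0xb7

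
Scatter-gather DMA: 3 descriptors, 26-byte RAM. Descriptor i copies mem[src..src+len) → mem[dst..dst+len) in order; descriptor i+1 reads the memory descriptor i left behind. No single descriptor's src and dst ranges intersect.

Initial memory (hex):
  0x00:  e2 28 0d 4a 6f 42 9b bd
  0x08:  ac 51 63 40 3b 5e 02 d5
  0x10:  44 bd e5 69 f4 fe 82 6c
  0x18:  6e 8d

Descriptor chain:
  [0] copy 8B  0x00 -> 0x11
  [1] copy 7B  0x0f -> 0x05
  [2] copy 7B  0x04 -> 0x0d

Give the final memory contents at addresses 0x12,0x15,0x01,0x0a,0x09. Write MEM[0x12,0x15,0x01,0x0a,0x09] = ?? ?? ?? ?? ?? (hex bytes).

MEM[0x12,0x15,0x01,0x0a,0x09] = 0d 6f 28 4a 0d

#0 dst[0x11+8] := {0xe2,0x28,0x0d,0x4a,0x6f,0x42,0x9b,0xbd}
#1 dst[0x05+7] := {0xd5,0x44,0xe2,0x28,0x0d,0x4a,0x6f}
#2 dst[0x0d+7] := {0x6f,0xd5,0x44,0xe2,0x28,0x0d,0x4a}
query mem[0x12]=0x0d, mem[0x15]=0x6f, mem[0x01]=0x28, mem[0x0a]=0x4a, mem[0x09]=0x0d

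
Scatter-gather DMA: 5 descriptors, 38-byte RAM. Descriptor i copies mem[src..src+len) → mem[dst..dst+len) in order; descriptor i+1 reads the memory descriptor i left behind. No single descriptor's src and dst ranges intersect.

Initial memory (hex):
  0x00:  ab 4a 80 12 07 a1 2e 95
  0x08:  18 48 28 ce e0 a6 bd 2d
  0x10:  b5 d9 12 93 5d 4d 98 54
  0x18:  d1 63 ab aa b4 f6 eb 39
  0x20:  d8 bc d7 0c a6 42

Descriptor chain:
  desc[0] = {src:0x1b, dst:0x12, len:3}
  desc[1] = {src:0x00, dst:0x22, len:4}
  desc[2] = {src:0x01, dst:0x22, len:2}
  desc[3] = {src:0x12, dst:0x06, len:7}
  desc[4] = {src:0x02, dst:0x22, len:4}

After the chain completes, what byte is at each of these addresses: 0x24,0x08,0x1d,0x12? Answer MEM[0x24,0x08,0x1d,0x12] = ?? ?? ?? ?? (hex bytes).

#0 dst[0x12+3] := {0xaa,0xb4,0xf6}
#1 dst[0x22+4] := {0xab,0x4a,0x80,0x12}
#2 dst[0x22+2] := {0x4a,0x80}
#3 dst[0x06+7] := {0xaa,0xb4,0xf6,0x4d,0x98,0x54,0xd1}
#4 dst[0x22+4] := {0x80,0x12,0x07,0xa1}
query mem[0x24]=0x07, mem[0x08]=0xf6, mem[0x1d]=0xf6, mem[0x12]=0xaa

MEM[0x24,0x08,0x1d,0x12] = 07 f6 f6 aa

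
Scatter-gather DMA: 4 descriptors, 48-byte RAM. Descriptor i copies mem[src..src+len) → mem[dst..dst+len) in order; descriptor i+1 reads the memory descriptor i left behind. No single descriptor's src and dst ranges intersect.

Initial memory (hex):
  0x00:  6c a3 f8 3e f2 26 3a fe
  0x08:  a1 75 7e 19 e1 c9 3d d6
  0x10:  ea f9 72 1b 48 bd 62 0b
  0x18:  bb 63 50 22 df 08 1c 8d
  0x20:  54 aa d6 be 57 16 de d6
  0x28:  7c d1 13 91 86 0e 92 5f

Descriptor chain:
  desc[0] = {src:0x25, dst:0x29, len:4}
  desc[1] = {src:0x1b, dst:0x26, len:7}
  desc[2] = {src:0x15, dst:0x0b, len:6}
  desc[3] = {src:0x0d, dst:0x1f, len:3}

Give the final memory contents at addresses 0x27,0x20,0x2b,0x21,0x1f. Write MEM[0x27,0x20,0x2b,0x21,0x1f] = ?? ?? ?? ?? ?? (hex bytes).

D0: mem[0x29..0x2c] <- [16 de d6 7c]
D1: mem[0x26..0x2c] <- [22 df 08 1c 8d 54 aa]
D2: mem[0x0b..0x10] <- [bd 62 0b bb 63 50]
D3: mem[0x1f..0x21] <- [0b bb 63]
query mem[0x27]=0xdf, mem[0x20]=0xbb, mem[0x2b]=0x54, mem[0x21]=0x63, mem[0x1f]=0x0b

MEM[0x27,0x20,0x2b,0x21,0x1f] = df bb 54 63 0b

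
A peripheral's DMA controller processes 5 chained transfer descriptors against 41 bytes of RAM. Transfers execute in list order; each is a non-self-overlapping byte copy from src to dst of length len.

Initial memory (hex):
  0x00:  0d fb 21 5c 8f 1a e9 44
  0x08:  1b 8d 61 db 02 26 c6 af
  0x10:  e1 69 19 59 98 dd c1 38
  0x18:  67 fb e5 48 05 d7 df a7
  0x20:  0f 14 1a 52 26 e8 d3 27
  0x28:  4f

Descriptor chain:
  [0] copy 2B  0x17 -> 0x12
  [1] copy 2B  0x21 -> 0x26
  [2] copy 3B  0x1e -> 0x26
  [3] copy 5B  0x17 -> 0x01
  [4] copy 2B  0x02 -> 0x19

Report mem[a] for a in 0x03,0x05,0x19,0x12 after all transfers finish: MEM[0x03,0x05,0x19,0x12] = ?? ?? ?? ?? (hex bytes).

#0 dst[0x12+2] := {0x38,0x67}
#1 dst[0x26+2] := {0x14,0x1a}
#2 dst[0x26+3] := {0xdf,0xa7,0x0f}
#3 dst[0x01+5] := {0x38,0x67,0xfb,0xe5,0x48}
#4 dst[0x19+2] := {0x67,0xfb}
query mem[0x03]=0xfb, mem[0x05]=0x48, mem[0x19]=0x67, mem[0x12]=0x38

MEM[0x03,0x05,0x19,0x12] = fb 48 67 38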